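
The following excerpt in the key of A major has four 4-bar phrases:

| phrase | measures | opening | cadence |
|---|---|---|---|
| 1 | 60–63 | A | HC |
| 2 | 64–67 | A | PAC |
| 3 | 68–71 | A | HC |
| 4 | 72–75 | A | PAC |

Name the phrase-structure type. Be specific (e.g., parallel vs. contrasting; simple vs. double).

repeated period

The cadence pattern HC–PAC–HC–PAC is weak–strong twice, and phrases 3–4 restate phrases 1–2: a period heard twice, not a double period (which would end weakly at phrase 2).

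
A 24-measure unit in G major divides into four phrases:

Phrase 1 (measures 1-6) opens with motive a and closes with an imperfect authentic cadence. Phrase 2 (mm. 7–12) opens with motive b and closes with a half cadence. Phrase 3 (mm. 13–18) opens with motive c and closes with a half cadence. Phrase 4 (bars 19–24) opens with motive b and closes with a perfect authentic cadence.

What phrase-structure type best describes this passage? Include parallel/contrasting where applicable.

contrasting double period

Four phrases in two halves: the first half (mm. 1-12) ends with a half cadence, the second (bars 13–24) with a perfect authentic cadence — a large antecedent–consequent pair, i.e. a double period.
Phrase 3 begins with different material from phrase 1, making it contrasting.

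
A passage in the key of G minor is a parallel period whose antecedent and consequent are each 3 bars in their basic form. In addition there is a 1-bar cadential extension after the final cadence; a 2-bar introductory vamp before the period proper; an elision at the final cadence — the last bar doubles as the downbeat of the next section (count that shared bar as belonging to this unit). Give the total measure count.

Basic parallel period: 3 + 3 = 6 bars.
6 (basic form) + 1 (cadential extension) + 2 (introduction) = 9.
The elision shares a bar with the next section but does not change this unit's count.

9 measures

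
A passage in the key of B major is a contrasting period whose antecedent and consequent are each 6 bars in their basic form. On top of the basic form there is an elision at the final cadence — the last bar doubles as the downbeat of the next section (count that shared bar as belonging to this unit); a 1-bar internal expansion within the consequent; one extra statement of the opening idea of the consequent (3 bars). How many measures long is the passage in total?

Basic contrasting period: 6 + 6 = 12 bars.
12 (basic form) + 1 (internal expansion) + 3 (extra statement) = 16.
The elision shares a bar with the next section but does not change this unit's count.

16 measures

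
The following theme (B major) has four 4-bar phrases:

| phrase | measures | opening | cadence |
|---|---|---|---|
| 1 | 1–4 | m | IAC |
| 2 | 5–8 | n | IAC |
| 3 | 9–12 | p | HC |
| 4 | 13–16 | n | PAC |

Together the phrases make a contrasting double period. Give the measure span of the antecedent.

measures 1–8

In a double period the first pair of phrases (ending imperfect authentic cadence) is the large antecedent and the second pair (ending perfect authentic cadence) is the large consequent; the antecedent is measures 1–8.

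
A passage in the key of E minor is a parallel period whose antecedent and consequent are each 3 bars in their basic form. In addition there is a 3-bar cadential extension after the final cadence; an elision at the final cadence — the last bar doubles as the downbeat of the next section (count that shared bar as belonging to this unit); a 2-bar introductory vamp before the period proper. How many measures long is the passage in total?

Basic parallel period: 3 + 3 = 6 bars.
6 (basic form) + 3 (cadential extension) + 2 (introduction) = 11.
The elision shares a bar with the next section but does not change this unit's count.

11 measures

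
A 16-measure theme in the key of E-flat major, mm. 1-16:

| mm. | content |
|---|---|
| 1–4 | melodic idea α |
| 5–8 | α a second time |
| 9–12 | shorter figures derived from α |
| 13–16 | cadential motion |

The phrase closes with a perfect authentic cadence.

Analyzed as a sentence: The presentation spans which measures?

measures 1–8

The presentation of a sentence is the basic idea (bars 1–4) plus its repetition (bars 5-8); the presentation is therefore measures 1–8.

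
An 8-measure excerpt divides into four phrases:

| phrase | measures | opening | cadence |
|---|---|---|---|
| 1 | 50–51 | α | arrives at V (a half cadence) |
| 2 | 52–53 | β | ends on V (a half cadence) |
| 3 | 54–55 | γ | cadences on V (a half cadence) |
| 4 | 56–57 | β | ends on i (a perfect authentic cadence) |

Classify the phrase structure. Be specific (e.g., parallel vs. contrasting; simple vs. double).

Four phrases in two halves: the first half (mm. 50-53) ends with a half cadence, the second (measures 54-57) with a perfect authentic cadence — a large antecedent–consequent pair, i.e. a double period.
Phrase 3 begins with different material from phrase 1, making it contrasting.

contrasting double period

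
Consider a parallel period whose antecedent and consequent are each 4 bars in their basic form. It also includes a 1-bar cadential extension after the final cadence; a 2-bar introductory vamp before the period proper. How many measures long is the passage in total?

Basic parallel period: 4 + 4 = 8 bars.
8 (basic form) + 1 (cadential extension) + 2 (introduction) = 11.

11 measures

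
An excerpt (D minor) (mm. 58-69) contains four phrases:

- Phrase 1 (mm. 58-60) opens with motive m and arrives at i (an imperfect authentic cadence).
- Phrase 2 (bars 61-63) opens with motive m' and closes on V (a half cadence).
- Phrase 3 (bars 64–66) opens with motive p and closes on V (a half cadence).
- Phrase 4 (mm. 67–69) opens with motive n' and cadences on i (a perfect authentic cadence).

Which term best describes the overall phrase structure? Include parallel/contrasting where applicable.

contrasting double period

Four phrases in two halves: the first half (mm. 58-63) ends with a half cadence, the second (mm. 64-69) with a perfect authentic cadence — a large antecedent–consequent pair, i.e. a double period.
Phrase 3 begins with different material from phrase 1, making it contrasting.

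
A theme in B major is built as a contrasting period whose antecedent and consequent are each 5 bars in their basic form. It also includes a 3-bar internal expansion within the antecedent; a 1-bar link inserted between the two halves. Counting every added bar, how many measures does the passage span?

14 measures

Basic contrasting period: 5 + 5 = 10 bars.
10 (basic form) + 3 (internal expansion) + 1 (link) = 14.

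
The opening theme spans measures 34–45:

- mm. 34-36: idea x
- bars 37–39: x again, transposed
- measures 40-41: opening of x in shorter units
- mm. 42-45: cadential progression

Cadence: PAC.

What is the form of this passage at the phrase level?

sentence

Basic idea (mm. 34–36) + its repetition (measures 37–39) form the presentation; fragmentation and cadence (bars 40-45) form the continuation — the 12-bar whole is a sentence.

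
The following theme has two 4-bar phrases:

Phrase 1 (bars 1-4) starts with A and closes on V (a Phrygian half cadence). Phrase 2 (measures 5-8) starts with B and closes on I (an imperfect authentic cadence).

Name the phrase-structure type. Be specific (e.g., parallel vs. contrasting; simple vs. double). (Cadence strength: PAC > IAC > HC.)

Phrase 1 ends with a Phrygian half cadence (weaker) and phrase 2 with an imperfect authentic cadence (stronger): antecedent + consequent = a period.
The two phrases open with different material (A / B), so the period is contrasting.

contrasting period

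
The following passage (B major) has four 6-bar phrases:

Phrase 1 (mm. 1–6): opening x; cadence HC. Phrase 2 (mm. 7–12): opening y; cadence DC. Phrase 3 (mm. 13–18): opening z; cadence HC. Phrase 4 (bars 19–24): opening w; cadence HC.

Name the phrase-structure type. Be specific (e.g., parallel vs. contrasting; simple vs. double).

Phrase 4 ends with a half cadence, no stronger than phrase 2's deceptive cadence, so the four phrases do not form a double period; nor do phrases 3–4 duplicate 1–2, so it is not a repeated period. With no phrase reaching a conclusive cadence, the passage is a phrase group.

phrase group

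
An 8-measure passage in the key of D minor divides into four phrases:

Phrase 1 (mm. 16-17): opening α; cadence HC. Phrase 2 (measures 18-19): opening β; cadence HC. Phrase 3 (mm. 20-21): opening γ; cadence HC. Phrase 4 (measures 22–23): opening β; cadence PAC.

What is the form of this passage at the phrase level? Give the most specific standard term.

Four phrases in two halves: the first half (mm. 16–19) ends with a half cadence, the second (bars 20–23) with a perfect authentic cadence — a large antecedent–consequent pair, i.e. a double period.
Phrase 3 begins with different material from phrase 1, making it contrasting.

contrasting double period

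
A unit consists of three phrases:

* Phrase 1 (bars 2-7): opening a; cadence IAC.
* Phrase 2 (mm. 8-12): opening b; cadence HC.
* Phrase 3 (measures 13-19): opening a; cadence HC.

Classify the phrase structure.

phrase group

The final phrase closes with a half cadence, which is not stronger than the preceding half cadence; the 3 phrases lack an overall antecedent–consequent design and so form a phrase group.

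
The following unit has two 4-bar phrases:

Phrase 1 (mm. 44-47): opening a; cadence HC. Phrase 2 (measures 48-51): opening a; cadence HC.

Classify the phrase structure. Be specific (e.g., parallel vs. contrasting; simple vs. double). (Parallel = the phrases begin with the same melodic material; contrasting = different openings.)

Both phrases have the same opening (a) and the same cadence (half cadence): the second is a restatement, not a consequent, so this is a repeated phrase rather than a period.

repeated phrase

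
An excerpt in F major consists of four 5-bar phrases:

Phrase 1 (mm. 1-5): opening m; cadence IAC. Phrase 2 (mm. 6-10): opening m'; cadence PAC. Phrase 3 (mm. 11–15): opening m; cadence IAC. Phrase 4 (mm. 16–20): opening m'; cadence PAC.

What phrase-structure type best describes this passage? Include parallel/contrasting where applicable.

The cadence pattern IAC–PAC–IAC–PAC is weak–strong twice, and phrases 3–4 restate phrases 1–2: a period heard twice, not a double period (which would end weakly at phrase 2).

repeated period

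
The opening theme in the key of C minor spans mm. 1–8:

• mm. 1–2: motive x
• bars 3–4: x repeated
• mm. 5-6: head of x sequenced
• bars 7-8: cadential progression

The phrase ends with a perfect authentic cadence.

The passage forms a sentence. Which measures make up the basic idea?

measures 1–2

The presentation of a sentence is the basic idea (bars 1–2) plus its repetition (mm. 3–4); the basic idea is therefore measures 1–2.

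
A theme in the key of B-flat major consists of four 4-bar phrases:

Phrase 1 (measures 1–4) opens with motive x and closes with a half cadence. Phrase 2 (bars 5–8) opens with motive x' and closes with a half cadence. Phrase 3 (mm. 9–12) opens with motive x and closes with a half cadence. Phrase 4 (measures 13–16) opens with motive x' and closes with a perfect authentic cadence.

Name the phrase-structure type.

parallel double period

Four phrases in two halves: the first half (measures 1-8) ends with a half cadence, the second (mm. 9–16) with a perfect authentic cadence — a large antecedent–consequent pair, i.e. a double period.
Phrase 3 begins with the same material as phrase 1, making it parallel.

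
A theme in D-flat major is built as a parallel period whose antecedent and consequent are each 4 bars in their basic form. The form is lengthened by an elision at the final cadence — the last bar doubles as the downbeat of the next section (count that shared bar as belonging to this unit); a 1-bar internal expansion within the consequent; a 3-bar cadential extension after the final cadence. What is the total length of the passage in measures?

12 measures

Basic parallel period: 4 + 4 = 8 bars.
8 (basic form) + 1 (internal expansion) + 3 (cadential extension) = 12.
The elision shares a bar with the next section but does not change this unit's count.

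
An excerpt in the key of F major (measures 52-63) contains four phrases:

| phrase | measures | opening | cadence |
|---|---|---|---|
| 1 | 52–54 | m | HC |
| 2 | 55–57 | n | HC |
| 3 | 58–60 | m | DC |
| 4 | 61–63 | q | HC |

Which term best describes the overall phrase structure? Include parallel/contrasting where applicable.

phrase group

Phrase 4 ends with a half cadence, no stronger than phrase 2's half cadence, so the four phrases do not form a double period; nor do phrases 3–4 duplicate 1–2, so it is not a repeated period. With no phrase reaching a conclusive cadence, the passage is a phrase group.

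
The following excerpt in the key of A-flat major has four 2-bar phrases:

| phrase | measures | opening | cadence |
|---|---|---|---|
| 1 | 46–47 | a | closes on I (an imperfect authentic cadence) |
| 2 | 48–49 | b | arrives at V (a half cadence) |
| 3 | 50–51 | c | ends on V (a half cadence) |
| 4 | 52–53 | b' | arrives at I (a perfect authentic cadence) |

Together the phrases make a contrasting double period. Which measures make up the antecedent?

In a double period the first pair of phrases (ending half cadence) is the large antecedent and the second pair (ending perfect authentic cadence) is the large consequent; the antecedent is measures 46–49.

measures 46–49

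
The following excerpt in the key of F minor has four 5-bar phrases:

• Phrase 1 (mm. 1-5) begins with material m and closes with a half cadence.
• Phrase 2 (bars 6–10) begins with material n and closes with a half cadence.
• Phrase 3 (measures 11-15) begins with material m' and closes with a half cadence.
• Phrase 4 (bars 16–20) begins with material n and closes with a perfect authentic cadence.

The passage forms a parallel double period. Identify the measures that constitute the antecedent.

In a double period the four phrases pair into a large antecedent (phrases 1–2, ending half cadence) and a large consequent (phrases 3–4, ending perfect authentic cadence). The antecedent spans bars 1–10.

measures 1–10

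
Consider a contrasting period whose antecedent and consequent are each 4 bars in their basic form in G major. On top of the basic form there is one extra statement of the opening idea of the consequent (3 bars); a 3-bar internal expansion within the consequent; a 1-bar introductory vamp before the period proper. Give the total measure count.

15 measures

Basic contrasting period: 4 + 4 = 8 bars.
8 (basic form) + 3 (extra statement) + 3 (internal expansion) + 1 (introduction) = 15.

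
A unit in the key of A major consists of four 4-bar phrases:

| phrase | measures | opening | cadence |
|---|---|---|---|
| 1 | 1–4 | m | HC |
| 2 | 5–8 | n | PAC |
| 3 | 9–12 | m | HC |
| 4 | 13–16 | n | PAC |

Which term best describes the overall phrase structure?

The cadence pattern HC–PAC–HC–PAC is weak–strong twice, and phrases 3–4 restate phrases 1–2: a period heard twice, not a double period (which would end weakly at phrase 2).

repeated period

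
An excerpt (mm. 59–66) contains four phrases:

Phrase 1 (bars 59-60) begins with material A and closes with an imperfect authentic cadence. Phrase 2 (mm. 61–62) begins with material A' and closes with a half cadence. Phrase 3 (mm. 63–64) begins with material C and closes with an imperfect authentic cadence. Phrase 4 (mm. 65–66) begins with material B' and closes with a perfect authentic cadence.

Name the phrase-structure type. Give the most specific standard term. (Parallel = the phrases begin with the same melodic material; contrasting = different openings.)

Four phrases in two halves: the first half (bars 59-62) ends with a half cadence, the second (bars 63–66) with a perfect authentic cadence — a large antecedent–consequent pair, i.e. a double period.
Phrase 3 begins with different material from phrase 1, making it contrasting.

contrasting double period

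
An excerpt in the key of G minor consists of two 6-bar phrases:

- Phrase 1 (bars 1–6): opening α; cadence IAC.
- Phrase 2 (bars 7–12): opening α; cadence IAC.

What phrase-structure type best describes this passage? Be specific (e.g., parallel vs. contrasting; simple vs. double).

Both phrases have the same opening (α) and the same cadence (imperfect authentic cadence): the second is a restatement, not a consequent, so this is a repeated phrase rather than a period.

repeated phrase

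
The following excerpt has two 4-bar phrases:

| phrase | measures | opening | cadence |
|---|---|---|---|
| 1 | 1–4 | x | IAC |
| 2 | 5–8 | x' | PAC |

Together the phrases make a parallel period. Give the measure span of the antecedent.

The phrase ending with the weaker cadence (imperfect authentic cadence) is the antecedent; the one ending more conclusively (perfect authentic cadence) is the consequent. The antecedent is measures 1–4.

measures 1–4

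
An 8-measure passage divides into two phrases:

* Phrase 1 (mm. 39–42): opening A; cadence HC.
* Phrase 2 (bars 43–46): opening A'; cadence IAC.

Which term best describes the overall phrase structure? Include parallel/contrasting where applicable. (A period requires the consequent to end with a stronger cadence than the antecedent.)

parallel period

Phrase 1 ends with a half cadence (weaker) and phrase 2 with an imperfect authentic cadence (stronger): antecedent + consequent = a period.
The two phrases open with the same material (A / A'), so the period is parallel.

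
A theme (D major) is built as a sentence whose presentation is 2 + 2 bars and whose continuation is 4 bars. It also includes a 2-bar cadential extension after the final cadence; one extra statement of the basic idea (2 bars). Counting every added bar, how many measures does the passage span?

12 measures

Basic sentence: 2 + 2 + 4 = 8 bars.
8 (basic form) + 2 (cadential extension) + 2 (extra statement) = 12.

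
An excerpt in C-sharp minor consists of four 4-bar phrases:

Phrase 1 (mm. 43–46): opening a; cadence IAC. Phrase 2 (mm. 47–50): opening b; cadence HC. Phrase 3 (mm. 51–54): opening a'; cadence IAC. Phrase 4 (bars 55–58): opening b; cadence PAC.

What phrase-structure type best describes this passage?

Four phrases in two halves: the first half (measures 43–50) ends with a half cadence, the second (bars 51-58) with a perfect authentic cadence — a large antecedent–consequent pair, i.e. a double period.
Phrase 3 begins with the same material as phrase 1, making it parallel.

parallel double period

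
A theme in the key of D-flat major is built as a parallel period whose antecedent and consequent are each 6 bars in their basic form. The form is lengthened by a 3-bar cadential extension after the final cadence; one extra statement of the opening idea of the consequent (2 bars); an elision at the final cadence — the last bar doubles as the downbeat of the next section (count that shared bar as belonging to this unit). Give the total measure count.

Basic parallel period: 6 + 6 = 12 bars.
12 (basic form) + 3 (cadential extension) + 2 (extra statement) = 17.
The elision shares a bar with the next section but does not change this unit's count.

17 measures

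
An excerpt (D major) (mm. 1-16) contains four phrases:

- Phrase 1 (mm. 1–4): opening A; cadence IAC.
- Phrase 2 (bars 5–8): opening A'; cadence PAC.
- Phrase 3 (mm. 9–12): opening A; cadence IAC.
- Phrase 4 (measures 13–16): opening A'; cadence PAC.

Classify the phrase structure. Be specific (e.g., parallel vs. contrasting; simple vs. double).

The cadence pattern IAC–PAC–IAC–PAC is weak–strong twice, and phrases 3–4 restate phrases 1–2: a period heard twice, not a double period (which would end weakly at phrase 2).

repeated period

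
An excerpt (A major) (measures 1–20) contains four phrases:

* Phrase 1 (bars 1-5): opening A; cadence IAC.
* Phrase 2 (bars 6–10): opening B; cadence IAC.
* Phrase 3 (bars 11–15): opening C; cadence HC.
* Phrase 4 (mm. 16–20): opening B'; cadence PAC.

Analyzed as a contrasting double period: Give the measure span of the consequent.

measures 11–20

In a double period the four phrases pair into a large antecedent (phrases 1–2, ending imperfect authentic cadence) and a large consequent (phrases 3–4, ending perfect authentic cadence). The consequent spans mm. 11–20.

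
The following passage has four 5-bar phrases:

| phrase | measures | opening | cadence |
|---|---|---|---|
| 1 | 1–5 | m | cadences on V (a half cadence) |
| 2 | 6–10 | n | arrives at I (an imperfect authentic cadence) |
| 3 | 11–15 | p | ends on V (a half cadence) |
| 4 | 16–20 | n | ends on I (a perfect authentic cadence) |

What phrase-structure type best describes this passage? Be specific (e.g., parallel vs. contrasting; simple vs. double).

Four phrases in two halves: the first half (bars 1-10) ends with an imperfect authentic cadence, the second (mm. 11–20) with a perfect authentic cadence — a large antecedent–consequent pair, i.e. a double period.
Phrase 3 begins with different material from phrase 1, making it contrasting.

contrasting double period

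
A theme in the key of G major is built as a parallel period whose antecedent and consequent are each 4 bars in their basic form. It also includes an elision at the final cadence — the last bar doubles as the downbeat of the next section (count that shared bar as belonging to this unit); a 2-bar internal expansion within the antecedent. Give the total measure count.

10 measures

Basic parallel period: 4 + 4 = 8 bars.
8 (basic form) + 2 (internal expansion) = 10.
The elision shares a bar with the next section but does not change this unit's count.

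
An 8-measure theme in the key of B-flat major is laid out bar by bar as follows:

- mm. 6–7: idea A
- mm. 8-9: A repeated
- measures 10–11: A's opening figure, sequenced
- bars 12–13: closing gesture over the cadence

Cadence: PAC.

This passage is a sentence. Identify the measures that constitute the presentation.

measures 6–9

The presentation of a sentence is the basic idea (mm. 6-7) plus its repetition (bars 8-9); the presentation is therefore mm. 6-9.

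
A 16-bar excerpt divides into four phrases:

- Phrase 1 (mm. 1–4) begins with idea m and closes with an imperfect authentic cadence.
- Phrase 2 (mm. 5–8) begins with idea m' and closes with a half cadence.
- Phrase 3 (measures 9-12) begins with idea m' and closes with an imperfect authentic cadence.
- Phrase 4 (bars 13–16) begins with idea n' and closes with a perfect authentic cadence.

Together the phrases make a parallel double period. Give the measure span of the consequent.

measures 9–16

In a double period the first pair of phrases (ending half cadence) is the large antecedent and the second pair (ending perfect authentic cadence) is the large consequent; the consequent is measures 9–16.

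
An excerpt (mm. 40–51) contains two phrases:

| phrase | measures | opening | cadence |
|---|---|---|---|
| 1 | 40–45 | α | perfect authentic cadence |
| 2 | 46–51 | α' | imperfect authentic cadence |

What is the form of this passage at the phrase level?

The second phrase closes with an imperfect authentic cadence, which is not stronger than the first phrase's perfect authentic cadence; without a weak→strong cadential pair there is no antecedent–consequent relationship, so this is a phrase group rather than a period.

phrase group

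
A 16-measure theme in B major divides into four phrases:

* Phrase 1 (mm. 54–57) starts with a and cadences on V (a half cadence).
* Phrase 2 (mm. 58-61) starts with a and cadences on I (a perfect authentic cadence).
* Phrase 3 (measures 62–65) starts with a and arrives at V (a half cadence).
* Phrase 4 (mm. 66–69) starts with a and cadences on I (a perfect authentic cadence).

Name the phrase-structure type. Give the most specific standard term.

The cadence pattern HC–PAC–HC–PAC is weak–strong twice, and phrases 3–4 restate phrases 1–2: a period heard twice, not a double period (which would end weakly at phrase 2).

repeated period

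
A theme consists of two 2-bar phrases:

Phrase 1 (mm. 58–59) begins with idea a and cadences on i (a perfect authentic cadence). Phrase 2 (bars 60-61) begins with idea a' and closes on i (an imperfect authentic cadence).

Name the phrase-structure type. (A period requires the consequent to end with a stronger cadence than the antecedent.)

phrase group

The second phrase closes with an imperfect authentic cadence, which is not stronger than the first phrase's perfect authentic cadence; without a weak→strong cadential pair there is no antecedent–consequent relationship, so this is a phrase group rather than a period.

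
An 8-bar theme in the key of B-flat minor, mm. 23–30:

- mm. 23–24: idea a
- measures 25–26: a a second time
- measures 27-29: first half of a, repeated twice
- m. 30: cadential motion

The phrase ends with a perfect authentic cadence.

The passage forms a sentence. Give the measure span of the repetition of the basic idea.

The presentation of a sentence is the basic idea (measures 23-24) plus its repetition (bars 25-26); the repetition of the basic idea is therefore mm. 25–26.

measures 25–26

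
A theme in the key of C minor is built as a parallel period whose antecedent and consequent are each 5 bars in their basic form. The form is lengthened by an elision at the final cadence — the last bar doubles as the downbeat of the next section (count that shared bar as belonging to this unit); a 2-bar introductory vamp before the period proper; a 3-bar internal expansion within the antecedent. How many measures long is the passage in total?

15 measures

Basic parallel period: 5 + 5 = 10 bars.
10 (basic form) + 2 (introduction) + 3 (internal expansion) = 15.
The elision shares a bar with the next section but does not change this unit's count.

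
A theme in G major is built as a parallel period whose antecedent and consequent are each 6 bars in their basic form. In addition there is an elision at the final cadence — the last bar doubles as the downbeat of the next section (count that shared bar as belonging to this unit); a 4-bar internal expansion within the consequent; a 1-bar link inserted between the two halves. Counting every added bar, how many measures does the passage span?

17 measures

Basic parallel period: 6 + 6 = 12 bars.
12 (basic form) + 4 (internal expansion) + 1 (link) = 17.
The elision shares a bar with the next section but does not change this unit's count.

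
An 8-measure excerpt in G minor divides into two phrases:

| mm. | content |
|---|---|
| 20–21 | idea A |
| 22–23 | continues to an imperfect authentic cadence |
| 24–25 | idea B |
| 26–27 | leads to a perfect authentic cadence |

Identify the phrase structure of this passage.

contrasting period

Phrase 1 ends with an imperfect authentic cadence (weaker) and phrase 2 with a perfect authentic cadence (stronger): antecedent + consequent = a period.
The two phrases open with different material (A / B), so the period is contrasting.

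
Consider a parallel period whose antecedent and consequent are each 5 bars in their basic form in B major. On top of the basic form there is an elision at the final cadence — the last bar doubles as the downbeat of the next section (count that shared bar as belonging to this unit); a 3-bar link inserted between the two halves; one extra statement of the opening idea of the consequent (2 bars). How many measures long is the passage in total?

15 measures

Basic parallel period: 5 + 5 = 10 bars.
10 (basic form) + 3 (link) + 2 (extra statement) = 15.
The elision shares a bar with the next section but does not change this unit's count.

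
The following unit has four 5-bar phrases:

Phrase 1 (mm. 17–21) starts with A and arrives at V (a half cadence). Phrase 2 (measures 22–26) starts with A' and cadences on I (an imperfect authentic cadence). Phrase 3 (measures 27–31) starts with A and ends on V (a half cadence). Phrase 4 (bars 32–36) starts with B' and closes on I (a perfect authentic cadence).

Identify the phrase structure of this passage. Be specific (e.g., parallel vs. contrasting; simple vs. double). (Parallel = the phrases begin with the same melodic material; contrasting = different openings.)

Four phrases in two halves: the first half (bars 17–26) ends with an imperfect authentic cadence, the second (measures 27-36) with a perfect authentic cadence — a large antecedent–consequent pair, i.e. a double period.
Phrase 3 begins with the same material as phrase 1, making it parallel.

parallel double period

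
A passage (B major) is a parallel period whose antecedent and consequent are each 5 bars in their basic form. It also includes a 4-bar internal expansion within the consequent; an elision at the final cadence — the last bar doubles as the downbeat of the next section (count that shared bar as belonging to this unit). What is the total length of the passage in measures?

14 measures

Basic parallel period: 5 + 5 = 10 bars.
10 (basic form) + 4 (internal expansion) = 14.
The elision shares a bar with the next section but does not change this unit's count.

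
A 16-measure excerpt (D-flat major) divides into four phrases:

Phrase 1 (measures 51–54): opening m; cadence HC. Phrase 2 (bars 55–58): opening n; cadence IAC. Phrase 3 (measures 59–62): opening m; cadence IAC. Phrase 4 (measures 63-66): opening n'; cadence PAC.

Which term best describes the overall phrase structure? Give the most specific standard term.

parallel double period

Four phrases in two halves: the first half (bars 51–58) ends with an imperfect authentic cadence, the second (bars 59–66) with a perfect authentic cadence — a large antecedent–consequent pair, i.e. a double period.
Phrase 3 begins with the same material as phrase 1, making it parallel.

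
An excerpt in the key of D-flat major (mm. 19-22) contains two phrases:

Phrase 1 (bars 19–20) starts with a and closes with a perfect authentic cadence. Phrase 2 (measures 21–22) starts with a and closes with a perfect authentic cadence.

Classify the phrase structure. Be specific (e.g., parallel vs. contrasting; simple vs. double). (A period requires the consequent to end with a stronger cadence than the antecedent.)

repeated phrase

Both phrases have the same opening (a) and the same cadence (perfect authentic cadence): the second is a restatement, not a consequent, so this is a repeated phrase rather than a period.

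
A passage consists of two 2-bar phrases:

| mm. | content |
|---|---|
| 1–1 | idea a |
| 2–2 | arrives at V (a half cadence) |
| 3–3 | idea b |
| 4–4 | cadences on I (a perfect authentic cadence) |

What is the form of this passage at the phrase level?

contrasting period

Phrase 1 ends with a half cadence (weaker) and phrase 2 with a perfect authentic cadence (stronger): antecedent + consequent = a period.
The two phrases open with different material (a / b), so the period is contrasting.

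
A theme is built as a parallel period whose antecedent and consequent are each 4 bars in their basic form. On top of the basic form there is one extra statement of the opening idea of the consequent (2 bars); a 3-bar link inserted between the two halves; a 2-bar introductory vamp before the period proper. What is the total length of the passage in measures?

Basic parallel period: 4 + 4 = 8 bars.
8 (basic form) + 2 (extra statement) + 3 (link) + 2 (introduction) = 15.

15 measures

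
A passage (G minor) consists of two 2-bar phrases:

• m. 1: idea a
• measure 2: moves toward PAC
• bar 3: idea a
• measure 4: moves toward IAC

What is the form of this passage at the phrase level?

phrase group

The second phrase closes with an imperfect authentic cadence, which is not stronger than the first phrase's perfect authentic cadence; without a weak→strong cadential pair there is no antecedent–consequent relationship, so this is a phrase group rather than a period.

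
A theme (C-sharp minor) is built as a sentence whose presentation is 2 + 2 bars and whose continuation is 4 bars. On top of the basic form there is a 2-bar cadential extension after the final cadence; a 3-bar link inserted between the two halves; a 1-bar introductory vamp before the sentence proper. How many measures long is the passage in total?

14 measures

Basic sentence: 2 + 2 + 4 = 8 bars.
8 (basic form) + 2 (cadential extension) + 3 (link) + 1 (introduction) = 14.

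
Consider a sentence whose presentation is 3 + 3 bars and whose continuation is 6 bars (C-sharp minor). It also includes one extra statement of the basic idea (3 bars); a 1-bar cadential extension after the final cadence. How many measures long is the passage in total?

Basic sentence: 3 + 3 + 6 = 12 bars.
12 (basic form) + 3 (extra statement) + 1 (cadential extension) = 16.

16 measures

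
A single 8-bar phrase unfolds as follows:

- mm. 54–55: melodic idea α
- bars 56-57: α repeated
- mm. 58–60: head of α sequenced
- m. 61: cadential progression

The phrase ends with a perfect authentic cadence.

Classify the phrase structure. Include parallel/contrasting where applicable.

Basic idea (measures 54-55) + its repetition (measures 56–57) form the presentation; fragmentation and cadence (bars 58-61) form the continuation — the 8-bar whole is a sentence.

sentence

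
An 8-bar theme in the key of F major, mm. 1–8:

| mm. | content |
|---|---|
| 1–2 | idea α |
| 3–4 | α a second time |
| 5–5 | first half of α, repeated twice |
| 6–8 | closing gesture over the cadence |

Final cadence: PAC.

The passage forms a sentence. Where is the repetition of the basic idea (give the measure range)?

measures 3–4

The presentation of a sentence is the basic idea (mm. 1–2) plus its repetition (measures 3–4); the repetition of the basic idea is therefore measures 3–4.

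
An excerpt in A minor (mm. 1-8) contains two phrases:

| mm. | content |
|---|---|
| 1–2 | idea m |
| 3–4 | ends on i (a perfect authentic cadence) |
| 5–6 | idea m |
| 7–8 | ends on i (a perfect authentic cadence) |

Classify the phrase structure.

repeated phrase

Both phrases have the same opening (m) and the same cadence (perfect authentic cadence): the second is a restatement, not a consequent, so this is a repeated phrase rather than a period.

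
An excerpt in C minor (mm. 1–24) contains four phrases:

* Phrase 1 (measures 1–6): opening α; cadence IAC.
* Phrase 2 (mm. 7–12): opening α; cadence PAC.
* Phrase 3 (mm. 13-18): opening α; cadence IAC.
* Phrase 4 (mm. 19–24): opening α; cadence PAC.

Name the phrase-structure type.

The cadence pattern IAC–PAC–IAC–PAC is weak–strong twice, and phrases 3–4 restate phrases 1–2: a period heard twice, not a double period (which would end weakly at phrase 2).

repeated period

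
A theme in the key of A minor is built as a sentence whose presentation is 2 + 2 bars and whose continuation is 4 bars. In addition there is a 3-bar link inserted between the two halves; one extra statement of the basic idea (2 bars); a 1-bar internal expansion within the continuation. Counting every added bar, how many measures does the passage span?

Basic sentence: 2 + 2 + 4 = 8 bars.
8 (basic form) + 3 (link) + 2 (extra statement) + 1 (internal expansion) = 14.

14 measures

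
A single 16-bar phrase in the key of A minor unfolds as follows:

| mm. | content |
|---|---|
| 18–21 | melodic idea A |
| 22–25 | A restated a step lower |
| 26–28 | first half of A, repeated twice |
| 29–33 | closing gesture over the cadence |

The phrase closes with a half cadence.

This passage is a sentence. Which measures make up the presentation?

measures 18–25

The presentation of a sentence is the basic idea (bars 18–21) plus its repetition (mm. 22–25); the presentation is therefore measures 18–25.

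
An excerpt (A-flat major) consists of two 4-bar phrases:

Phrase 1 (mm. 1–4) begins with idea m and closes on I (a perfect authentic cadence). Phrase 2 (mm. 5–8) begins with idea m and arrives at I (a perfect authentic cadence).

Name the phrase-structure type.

repeated phrase

Both phrases have the same opening (m) and the same cadence (perfect authentic cadence): the second is a restatement, not a consequent, so this is a repeated phrase rather than a period.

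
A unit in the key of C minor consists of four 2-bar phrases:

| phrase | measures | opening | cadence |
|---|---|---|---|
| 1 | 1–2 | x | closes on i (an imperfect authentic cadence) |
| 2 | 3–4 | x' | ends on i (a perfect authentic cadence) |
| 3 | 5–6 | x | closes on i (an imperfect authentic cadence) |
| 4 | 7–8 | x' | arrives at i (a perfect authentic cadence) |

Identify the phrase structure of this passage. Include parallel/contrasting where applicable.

The cadence pattern IAC–PAC–IAC–PAC is weak–strong twice, and phrases 3–4 restate phrases 1–2: a period heard twice, not a double period (which would end weakly at phrase 2).

repeated period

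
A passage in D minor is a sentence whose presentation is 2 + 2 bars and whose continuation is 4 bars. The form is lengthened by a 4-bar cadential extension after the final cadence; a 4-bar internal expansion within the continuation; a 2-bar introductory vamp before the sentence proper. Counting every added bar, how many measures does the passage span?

18 measures

Basic sentence: 2 + 2 + 4 = 8 bars.
8 (basic form) + 4 (cadential extension) + 4 (internal expansion) + 2 (introduction) = 18.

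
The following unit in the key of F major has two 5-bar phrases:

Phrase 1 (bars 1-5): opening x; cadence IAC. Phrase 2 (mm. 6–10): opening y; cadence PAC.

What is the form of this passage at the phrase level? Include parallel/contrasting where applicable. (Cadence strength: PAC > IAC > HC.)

contrasting period

Phrase 1 ends with an imperfect authentic cadence (weaker) and phrase 2 with a perfect authentic cadence (stronger): antecedent + consequent = a period.
The two phrases open with different material (x / y), so the period is contrasting.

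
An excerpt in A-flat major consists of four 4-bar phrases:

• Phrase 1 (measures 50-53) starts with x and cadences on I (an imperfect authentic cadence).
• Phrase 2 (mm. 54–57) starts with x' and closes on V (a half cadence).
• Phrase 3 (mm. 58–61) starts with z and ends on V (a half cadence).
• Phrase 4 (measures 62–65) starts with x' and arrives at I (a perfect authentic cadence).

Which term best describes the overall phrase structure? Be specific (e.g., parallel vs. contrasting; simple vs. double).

Four phrases in two halves: the first half (mm. 50-57) ends with a half cadence, the second (bars 58–65) with a perfect authentic cadence — a large antecedent–consequent pair, i.e. a double period.
Phrase 3 begins with different material from phrase 1, making it contrasting.

contrasting double period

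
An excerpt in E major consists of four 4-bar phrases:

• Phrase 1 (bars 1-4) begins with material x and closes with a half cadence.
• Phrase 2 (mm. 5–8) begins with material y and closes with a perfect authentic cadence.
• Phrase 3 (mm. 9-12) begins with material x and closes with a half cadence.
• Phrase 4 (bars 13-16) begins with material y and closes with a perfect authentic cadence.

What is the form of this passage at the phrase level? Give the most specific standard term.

The cadence pattern HC–PAC–HC–PAC is weak–strong twice, and phrases 3–4 restate phrases 1–2: a period heard twice, not a double period (which would end weakly at phrase 2).

repeated period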